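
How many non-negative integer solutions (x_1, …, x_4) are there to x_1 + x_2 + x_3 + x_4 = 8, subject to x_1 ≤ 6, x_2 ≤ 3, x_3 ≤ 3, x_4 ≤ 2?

Ignoring the caps, the number of non-negative solutions to x_1+…+x_4 = 8 is C(11,3) = 165.
Subtract solutions that violate a single cap (substitute x_i' = x_i − (cap_i+1)): x_1 ≥ 7 gives C(4,3) = 4; x_2 ≥ 4 gives C(7,3) = 35; x_3 ≥ 4 gives C(7,3) = 35; x_4 ≥ 3 gives C(8,3) = 56. Together 130.
Add back pairs where two caps are both exceeded: 0 + 0 + 0 + 1 + 4 + 4 = 9.
By inclusion–exclusion the count is 165 − 130 + 9 = 44.

44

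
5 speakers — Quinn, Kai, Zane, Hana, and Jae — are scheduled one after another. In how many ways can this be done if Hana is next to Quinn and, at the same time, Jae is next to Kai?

24

Treat {Hana,Quinn} as one block (2 orders) and {Jae,Kai} as another (2 orders).
That leaves 3 units to arrange: 2 × 2 × 3! = 4 × 6 = 24.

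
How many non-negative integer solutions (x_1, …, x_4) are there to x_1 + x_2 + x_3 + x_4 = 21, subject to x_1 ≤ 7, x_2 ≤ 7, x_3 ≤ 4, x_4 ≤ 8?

55

Without the upper bounds there are C(24,3) = 2024 ways to split 21 among 4 variables.
Subtract solutions that violate a single cap (substitute x_i' = x_i − (cap_i+1)): x_1 ≥ 8 gives C(16,3) = 560; x_2 ≥ 8 gives C(16,3) = 560; x_3 ≥ 5 gives C(19,3) = 969; x_4 ≥ 9 gives C(15,3) = 455. Together 2544.
Add back pairs where two caps are both exceeded: 56 + 165 + 35 + 165 + 35 + 120 = 576.
Subtract triples: 1 + 0 + 0 + 0 = 1.
By inclusion–exclusion the count is 2024 − 2544 + 576 − 1 = 55.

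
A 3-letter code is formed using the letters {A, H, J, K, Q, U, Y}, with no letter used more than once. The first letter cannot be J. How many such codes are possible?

The first letter has 7−1 = 6 choices (anything except J).
The remaining 2 letters are filled from the other 6 symbols without repetition: 6 × 5 = 30.
Total: 6 × 30 = 180.

180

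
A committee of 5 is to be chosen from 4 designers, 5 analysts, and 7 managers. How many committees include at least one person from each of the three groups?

Unrestricted: C(16,5) = 4368 ways to pick any 5 of the 16.
Subtract selections that omit an entire group: no designers → C(12,5) = 792; no analysts → C(11,5) = 462; no managers → C(9,5) = 126.
Add back selections omitting two groups (i.e. drawn from a single group): C(4,5) + C(5,5) + C(7,5) = 22.
By inclusion–exclusion: 4368 − 1380 + 22 = 3010.

3010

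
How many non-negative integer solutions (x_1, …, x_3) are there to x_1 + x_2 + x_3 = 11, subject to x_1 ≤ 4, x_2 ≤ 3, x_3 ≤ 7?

10

Ignoring the caps, the number of non-negative solutions to x_1+…+x_3 = 11 is C(13,2) = 78.
Subtract solutions that violate a single cap (substitute x_i' = x_i − (cap_i+1)): x_1 ≥ 5 gives C(8,2) = 28; x_2 ≥ 4 gives C(9,2) = 36; x_3 ≥ 8 gives C(5,2) = 10. Together 74.
Add back pairs where two caps are both exceeded: 6 + 0 + 0 = 6.
By inclusion–exclusion the count is 78 − 74 + 6 = 10.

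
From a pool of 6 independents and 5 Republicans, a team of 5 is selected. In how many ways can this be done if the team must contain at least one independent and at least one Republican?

With no constraint there are C(11,5) = 462 possible selections.
Selections missing a whole group: no independents → C(5,5) = 1; no Republicans → C(6,5) = 6.
Both groups omitted at once is impossible, so 462 − 7 = 455.

455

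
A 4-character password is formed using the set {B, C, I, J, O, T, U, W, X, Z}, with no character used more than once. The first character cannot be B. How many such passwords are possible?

4536

The first character has 10−1 = 9 choices (anything except B).
The remaining 3 characters are filled from the other 9 symbols without repetition: 9 × 8 × 7 = 504.
Total: 9 × 504 = 4536.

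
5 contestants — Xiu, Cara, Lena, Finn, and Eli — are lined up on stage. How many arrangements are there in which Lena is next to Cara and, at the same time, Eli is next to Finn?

Treat {Lena,Cara} as one block (2 orders) and {Eli,Finn} as another (2 orders).
That leaves 3 units to arrange: 2 × 2 × 3! = 4 × 6 = 24.

24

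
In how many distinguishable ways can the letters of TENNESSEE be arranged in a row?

The 9 letters of TENNESSEE have repeats: E appearing 4 times, N appearing twice, and S appearing twice.
So there are 9! / (4!·2!·2!) = 3780 distinguishable arrangements.

3780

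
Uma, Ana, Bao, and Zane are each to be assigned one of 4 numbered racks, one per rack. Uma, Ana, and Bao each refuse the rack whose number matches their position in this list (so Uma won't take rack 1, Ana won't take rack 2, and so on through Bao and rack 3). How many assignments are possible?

Let Aᵢ (for i ∈ {1, 2, 3}) be the placements that put person i in their forbidden rack. Any j of these fix j positions, leaving (4−j)! ways to fill the rest, and there are C(3,j) ways to pick which j.
By inclusion–exclusion, the number of valid placements is Σ_{j=0}^{3} (−1)^j C(3,j)·(4−j)!.
Computing: 24 − 18 + 6 − 1 = 11.

11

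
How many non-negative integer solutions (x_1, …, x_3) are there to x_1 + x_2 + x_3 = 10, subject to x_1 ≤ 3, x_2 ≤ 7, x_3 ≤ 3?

Ignoring the caps, the number of non-negative solutions to x_1+…+x_3 = 10 is C(12,2) = 66.
Subtract solutions that violate a single cap (substitute x_i' = x_i − (cap_i+1)): x_1 ≥ 4 gives C(8,2) = 28; x_2 ≥ 8 gives C(4,2) = 6; x_3 ≥ 4 gives C(8,2) = 28. Together 62.
Add back pairs where two caps are both exceeded: 0 + 6 + 0 = 6.
By inclusion–exclusion the count is 66 − 62 + 6 = 10.

10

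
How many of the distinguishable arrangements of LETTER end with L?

30

With the last slot taken by L, it remains to arrange the other 5 letters (ETTER).
Those 5 letters have E appearing twice and T appearing twice, giving (5)!/(2!·2!) = 30.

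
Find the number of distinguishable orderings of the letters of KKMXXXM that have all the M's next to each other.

Treat the 2 copies of M as a single block. The multiset to arrange is then {MM, K, K, X, X, X}, 6 items in all.
That gives (6)!/(3!·2!) = 60 arrangements.

60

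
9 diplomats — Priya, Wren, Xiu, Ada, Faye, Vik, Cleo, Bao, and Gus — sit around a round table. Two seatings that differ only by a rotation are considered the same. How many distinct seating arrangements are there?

Fix one person's seat to break rotational symmetry; the remaining 8 people can be arranged in (8)! = 40320 ways.

40320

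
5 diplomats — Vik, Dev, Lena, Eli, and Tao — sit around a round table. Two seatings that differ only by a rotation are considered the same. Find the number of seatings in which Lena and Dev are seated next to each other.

Treat {Lena, Dev} as one unit (2 internal orders) and seat the resulting 4 units around the table: (3)! circular arrangements.
So 2 × (3)! = 2 × 6 = 12.

12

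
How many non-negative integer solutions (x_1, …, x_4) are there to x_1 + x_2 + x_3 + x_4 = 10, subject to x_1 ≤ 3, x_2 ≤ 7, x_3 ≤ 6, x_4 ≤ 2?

By stars and bars, unrestricted non-negative solutions to x_1+…+x_4 = 10 number C(10+3,3) = 286.
Subtract solutions that violate a single cap (substitute x_i' = x_i − (cap_i+1)): x_1 ≥ 4 gives C(9,3) = 84; x_2 ≥ 8 gives C(5,3) = 10; x_3 ≥ 7 gives C(6,3) = 20; x_4 ≥ 3 gives C(10,3) = 120. Together 234.
Add back pairs where two caps are both exceeded: 0 + 0 + 20 + 0 + 0 + 1 = 21.
By inclusion–exclusion the count is 286 − 234 + 21 = 73.

73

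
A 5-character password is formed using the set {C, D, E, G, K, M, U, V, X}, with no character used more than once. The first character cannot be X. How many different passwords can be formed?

The first character has 9−1 = 8 choices (anything except X).
The remaining 4 characters are filled from the other 8 symbols without repetition: 8 × 7 × 6 × 5 = 1680.
Total: 8 × 1680 = 13440.

13440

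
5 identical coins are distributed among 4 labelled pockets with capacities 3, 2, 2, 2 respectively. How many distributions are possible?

By stars and bars, unrestricted non-negative solutions to x_1+…+x_4 = 5 number C(5+3,3) = 56.
Subtract solutions that violate a single cap (substitute x_i' = x_i − (cap_i+1)): x_1 ≥ 4 gives C(4,3) = 4; x_2 ≥ 3 gives C(5,3) = 10; x_3 ≥ 3 gives C(5,3) = 10; x_4 ≥ 3 gives C(5,3) = 10. Together 34.
No two caps can be exceeded simultaneously, so the pair terms are all 0.
By inclusion–exclusion the count is 56 − 34 + 0 = 22.

22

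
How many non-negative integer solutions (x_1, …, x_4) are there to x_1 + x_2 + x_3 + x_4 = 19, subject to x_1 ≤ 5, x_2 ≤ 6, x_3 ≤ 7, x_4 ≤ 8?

By stars and bars, unrestricted non-negative solutions to x_1+…+x_4 = 19 number C(19+3,3) = 1540.
Subtract solutions that violate a single cap (substitute x_i' = x_i − (cap_i+1)): x_1 ≥ 6 gives C(16,3) = 560; x_2 ≥ 7 gives C(15,3) = 455; x_3 ≥ 8 gives C(14,3) = 364; x_4 ≥ 9 gives C(13,3) = 286. Together 1665.
Add back pairs where two caps are both exceeded: 84 + 56 + 35 + 35 + 20 + 10 = 240.
By inclusion–exclusion the count is 1540 − 1665 + 240 = 115.

115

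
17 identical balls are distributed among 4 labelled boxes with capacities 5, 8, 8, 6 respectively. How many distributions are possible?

Ignoring the caps, the number of non-negative solutions to x_1+…+x_4 = 17 is C(20,3) = 1140.
Subtract solutions that violate a single cap (substitute x_i' = x_i − (cap_i+1)): x_1 ≥ 6 gives C(14,3) = 364; x_2 ≥ 9 gives C(11,3) = 165; x_3 ≥ 9 gives C(11,3) = 165; x_4 ≥ 7 gives C(13,3) = 286. Together 980.
Add back pairs where two caps are both exceeded: 10 + 10 + 35 + 0 + 4 + 4 = 63.
By inclusion–exclusion the count is 1140 − 980 + 63 = 223.

223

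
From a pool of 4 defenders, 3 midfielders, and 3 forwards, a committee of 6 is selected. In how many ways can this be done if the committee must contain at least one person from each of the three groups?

Unrestricted: C(10,6) = 210 ways to pick any 6 of the 10.
Selections missing a whole group: no defenders → C(6,6) = 1; no midfielders → C(7,6) = 7; no forwards → C(7,6) = 7.
Add back selections omitting two groups (i.e. drawn from a single group): C(4,6) + C(3,6) + C(3,6) = 0.
By inclusion–exclusion: 210 − 15 + 0 = 195.

195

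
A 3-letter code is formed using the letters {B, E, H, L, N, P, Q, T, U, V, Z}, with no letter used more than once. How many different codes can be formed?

Choose and order 3 of the 11 symbols: the first letter has 11 options, the next 10, then 9.
11 × 10 × 9 = 990.

990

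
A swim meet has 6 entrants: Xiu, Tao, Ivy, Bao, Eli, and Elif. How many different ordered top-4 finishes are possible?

This is an ordered selection of 4 from 6: P(6,4).
That gives 6 × 5 × 4 × 3 = 360.

360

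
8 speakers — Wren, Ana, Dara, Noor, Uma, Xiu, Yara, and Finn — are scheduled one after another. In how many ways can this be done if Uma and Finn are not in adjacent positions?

There are 8! = 40320 arrangements in all. If Uma and Finn are adjacent, merging them into one block gives 2·(7)! = 10080 arrangements.
So 40320 − 10080 = 30240 arrangements keep them apart.

30240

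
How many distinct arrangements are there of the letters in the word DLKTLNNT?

5040

The 8 letters of DLKTLNNT have repeats: L appearing twice, N appearing twice, and T appearing twice.
So there are 8! / (2!·2!·2!) = 5040 distinguishable arrangements.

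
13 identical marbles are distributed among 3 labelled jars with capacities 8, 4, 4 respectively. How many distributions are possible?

10

Without the upper bounds there are C(15,2) = 105 ways to split 13 among 3 jars.
Subtract solutions that violate a single cap (substitute x_i' = x_i − (cap_i+1)): x_1 ≥ 9 gives C(6,2) = 15; x_2 ≥ 5 gives C(10,2) = 45; x_3 ≥ 5 gives C(10,2) = 45. Together 105.
Add back pairs where two caps are both exceeded: 0 + 0 + 10 = 10.
By inclusion–exclusion the count is 105 − 105 + 10 = 10.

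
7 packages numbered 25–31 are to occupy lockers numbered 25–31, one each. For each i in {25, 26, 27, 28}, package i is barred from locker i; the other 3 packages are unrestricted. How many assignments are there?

2790

Let Aᵢ (for 25 ≤ i ≤ 28) be the placements that put package i in its forbidden locker. Any j of these fix j positions, leaving (7−j)! ways to fill the rest, and there are C(4,j) ways to pick which j.
By inclusion–exclusion, the number of valid placements is Σ_{j=0}^{4} (−1)^j C(4,j)·(7−j)!.
Computing: 5040 − 2880 + 720 − 96 + 6 = 2790.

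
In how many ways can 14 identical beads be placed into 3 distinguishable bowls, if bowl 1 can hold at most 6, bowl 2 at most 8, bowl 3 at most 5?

21

By stars and bars, unrestricted non-negative solutions to x_1+…+x_3 = 14 number C(14+2,2) = 120.
Subtract solutions that violate a single cap (substitute x_i' = x_i − (cap_i+1)): x_1 ≥ 7 gives C(9,2) = 36; x_2 ≥ 9 gives C(7,2) = 21; x_3 ≥ 6 gives C(10,2) = 45. Together 102.
Add back pairs where two caps are both exceeded: 0 + 3 + 0 = 3.
By inclusion–exclusion the count is 120 − 102 + 3 = 21.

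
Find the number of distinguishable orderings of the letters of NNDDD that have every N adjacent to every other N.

4

Treat the 2 copies of N as a single block. The multiset to arrange is then {NN, D, D, D}, 4 items in all.
That gives (4)!/(3!) = 4 arrangements.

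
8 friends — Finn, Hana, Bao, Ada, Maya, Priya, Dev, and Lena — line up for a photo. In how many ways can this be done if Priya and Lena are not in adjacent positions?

30240

There are 8! = 40320 arrangements in all. If Priya and Lena are adjacent, merging them into one block gives 2·(7)! = 10080 arrangements.
So 40320 − 10080 = 30240 arrangements keep them apart.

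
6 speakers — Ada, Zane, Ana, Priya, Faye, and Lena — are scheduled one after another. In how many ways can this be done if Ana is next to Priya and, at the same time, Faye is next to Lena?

96

Treat {Ana,Priya} as one block (2 orders) and {Faye,Lena} as another (2 orders).
That leaves 4 units to arrange: 2 × 2 × 4! = 4 × 24 = 96.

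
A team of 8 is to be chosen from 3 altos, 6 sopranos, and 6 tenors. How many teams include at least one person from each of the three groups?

5922

With no constraint there are C(15,8) = 6435 possible selections.
Selections missing a whole group: no altos → C(12,8) = 495; no sopranos → C(9,8) = 9; no tenors → C(9,8) = 9.
Add back selections omitting two groups (i.e. drawn from a single group): C(3,8) + C(6,8) + C(6,8) = 0.
By inclusion–exclusion: 6435 − 513 + 0 = 5922.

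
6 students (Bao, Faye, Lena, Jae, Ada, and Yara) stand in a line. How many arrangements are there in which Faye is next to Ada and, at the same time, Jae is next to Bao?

Treat {Faye,Ada} as one block (2 orders) and {Jae,Bao} as another (2 orders).
That leaves 4 units to arrange: 2 × 2 × 4! = 4 × 24 = 96.

96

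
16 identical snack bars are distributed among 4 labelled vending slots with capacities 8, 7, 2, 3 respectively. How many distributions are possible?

30

Without the upper bounds there are C(19,3) = 969 ways to split 16 among 4 vending slots.
Subtract solutions that violate a single cap (substitute x_i' = x_i − (cap_i+1)): x_1 ≥ 9 gives C(10,3) = 120; x_2 ≥ 8 gives C(11,3) = 165; x_3 ≥ 3 gives C(16,3) = 560; x_4 ≥ 4 gives C(15,3) = 455. Together 1300.
Add back pairs where two caps are both exceeded: 0 + 35 + 20 + 56 + 35 + 220 = 366.
Subtract triples: 0 + 0 + 1 + 4 = 5.
By inclusion–exclusion the count is 969 − 1300 + 366 − 5 = 30.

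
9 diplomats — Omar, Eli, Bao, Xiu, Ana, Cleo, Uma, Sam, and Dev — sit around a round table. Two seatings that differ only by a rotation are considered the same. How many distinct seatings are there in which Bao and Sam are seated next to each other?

Treat {Bao, Sam} as one unit (2 internal orders) and seat the resulting 8 units around the table: (7)! circular arrangements.
So 2 × (7)! = 2 × 5040 = 10080.

10080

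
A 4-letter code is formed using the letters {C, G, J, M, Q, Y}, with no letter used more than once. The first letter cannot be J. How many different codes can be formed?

300

The first letter has 6−1 = 5 choices (anything except J).
The remaining 3 letters are filled from the other 5 symbols without repetition: 5 × 4 × 3 = 60.
Total: 5 × 60 = 300.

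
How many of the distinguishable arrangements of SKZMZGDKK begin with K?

10080

With the first slot taken by K, it remains to arrange the other 8 letters (SZMZGDKK).
Those 8 letters have K appearing twice and Z appearing twice, giving (8)!/(2!·2!) = 10080.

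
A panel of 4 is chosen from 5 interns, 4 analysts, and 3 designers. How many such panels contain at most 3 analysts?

Split by how many analysts are chosen (0 through 3).
Sum: C(4,0)·C(8,4) + C(4,1)·C(8,3) + C(4,2)·C(8,2) + C(4,3)·C(8,1) = 70 + 224 + 168 + 32 = 494.

494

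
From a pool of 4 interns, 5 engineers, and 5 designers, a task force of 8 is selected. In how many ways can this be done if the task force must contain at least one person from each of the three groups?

Total 8-person selections from all 14: C(14,8) = 3003.
Subtract selections that omit an entire group: no interns → C(10,8) = 45; no engineers → C(9,8) = 9; no designers → C(9,8) = 9.
Add back selections omitting two groups (i.e. drawn from a single group): C(4,8) + C(5,8) + C(5,8) = 0.
By inclusion–exclusion: 3003 − 63 + 0 = 2940.

2940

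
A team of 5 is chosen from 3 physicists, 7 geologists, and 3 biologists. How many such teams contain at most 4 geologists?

1266

Split by how many geologists are chosen (0 through 4).
Sum: C(7,0)·C(6,5) + C(7,1)·C(6,4) + C(7,2)·C(6,3) + C(7,3)·C(6,2) + C(7,4)·C(6,1) = 6 + 105 + 420 + 525 + 210 = 1266.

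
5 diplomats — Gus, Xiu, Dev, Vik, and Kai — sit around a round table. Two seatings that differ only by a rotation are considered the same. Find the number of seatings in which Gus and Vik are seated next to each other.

12

Glue Gus and Vik into a block (2 internal orders). Seating 4 units around a circle gives (3)! arrangements.
So 2 × (3)! = 2 × 6 = 12.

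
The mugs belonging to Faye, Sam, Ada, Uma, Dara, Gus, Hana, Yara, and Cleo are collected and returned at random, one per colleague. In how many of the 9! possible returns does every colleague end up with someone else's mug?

133496

Count assignments avoiding every fixed point. For any j of the 9 colleagues fixed to their own mug, the other 9−j can be arranged in (9−j)! ways.
By inclusion–exclusion this is Σ_{j=0}^{9} (−1)^j C(9,j)·(9−j)!.
Computing: 362880 − 362880 + 181440 − 60480 + 15120 − 3024 + 504 − 72 + 9 − 1 = 133496.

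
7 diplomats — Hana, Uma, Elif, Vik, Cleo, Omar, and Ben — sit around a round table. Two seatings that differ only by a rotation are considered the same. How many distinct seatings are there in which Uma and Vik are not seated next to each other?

480

All circular seatings of 7 people number (6)! = 720.
Seatings with Uma beside Vik: treat them as a block with 2 internal orders, giving 2 × (5)! = 240.
Subtracting, 720 − 240 = 480.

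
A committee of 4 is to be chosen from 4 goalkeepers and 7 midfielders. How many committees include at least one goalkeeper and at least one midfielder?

With no constraint there are C(11,4) = 330 possible selections.
Selections missing a whole group: no goalkeepers → C(7,4) = 35; no midfielders → C(4,4) = 1.
Both groups omitted at once is impossible, so 330 − 36 = 294.

294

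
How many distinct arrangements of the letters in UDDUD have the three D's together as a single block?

Treat the 3 copies of D as a single block. The multiset to arrange is then {DDD, U, U}, 3 items in all.
That gives (3)!/(2!) = 3 arrangements.

3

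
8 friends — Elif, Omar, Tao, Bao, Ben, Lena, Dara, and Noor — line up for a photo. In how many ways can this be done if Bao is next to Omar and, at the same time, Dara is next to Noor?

Treat {Bao,Omar} as one block (2 orders) and {Dara,Noor} as another (2 orders).
That leaves 6 units to arrange: 2 × 2 × 6! = 4 × 720 = 2880.

2880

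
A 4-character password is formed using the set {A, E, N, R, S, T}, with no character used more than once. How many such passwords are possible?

360

This is a permutation of 4 out of 6: P(6,4) = 6!/2!.
That product is 6 × 5 × 4 × 3 = 360.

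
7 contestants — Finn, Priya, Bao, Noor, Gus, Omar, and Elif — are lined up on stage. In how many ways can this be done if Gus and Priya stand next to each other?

Place the 5 others and the Gus-Priya pair as 6 objects in a line; the pair has 2 internal arrangements.
So the count is 2·(6)! = 1440.

1440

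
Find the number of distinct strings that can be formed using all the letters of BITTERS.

2520

BITTERS has 7 letters with T appearing twice.
So there are 7! / (2!) = 2520 distinguishable arrangements.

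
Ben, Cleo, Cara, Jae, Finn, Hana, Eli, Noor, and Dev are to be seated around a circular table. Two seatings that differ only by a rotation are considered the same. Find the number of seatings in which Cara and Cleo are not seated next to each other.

Without the restriction there are (8)! = 40320 seatings.
Seatings with Cara beside Cleo: treat them as a block with 2 internal orders, giving 2 × (7)! = 10080.
Subtracting, 40320 − 10080 = 30240.

30240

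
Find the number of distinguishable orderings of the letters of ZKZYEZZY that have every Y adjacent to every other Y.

210

Treat the 2 copies of Y as a single block. The multiset to arrange is then {YY, E, K, Z, Z, Z, Z}, 7 items in all.
That gives (7)!/(4!) = 210 arrangements.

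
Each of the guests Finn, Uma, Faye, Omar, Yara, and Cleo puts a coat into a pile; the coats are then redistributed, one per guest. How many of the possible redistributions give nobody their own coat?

Count assignments avoiding every fixed point. For any j of the 6 guests fixed to their own coat, the other 6−j can be arranged in (6−j)! ways.
By inclusion–exclusion this is Σ_{j=0}^{6} (−1)^j C(6,j)·(6−j)!.
Computing: 720 − 720 + 360 − 120 + 30 − 6 + 1 = 265.

265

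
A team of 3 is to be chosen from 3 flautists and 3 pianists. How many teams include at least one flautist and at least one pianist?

18

Unrestricted: C(6,3) = 20 ways to pick any 3 of the 6.
Selections missing a whole group: no flautists → C(3,3) = 1; no pianists → C(3,3) = 1.
Both groups omitted at once is impossible, so 20 − 2 = 18.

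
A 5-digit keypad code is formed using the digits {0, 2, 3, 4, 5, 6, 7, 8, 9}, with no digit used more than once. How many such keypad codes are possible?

15120

Choose and order 5 of the 9 symbols: the first digit has 9 options, the next 8, and so on down to 5.
9 × 8 × 7 × 6 × 5 = 15120.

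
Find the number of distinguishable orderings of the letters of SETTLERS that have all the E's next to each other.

1260

Treat the 2 copies of E as a single block. The multiset to arrange is then {EE, L, R, S, S, T, T}, 7 items in all.
That gives (7)!/(2!·2!) = 1260 arrangements.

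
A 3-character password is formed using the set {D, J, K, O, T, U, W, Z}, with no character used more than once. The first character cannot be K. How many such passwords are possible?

294

The first character has 8−1 = 7 choices (anything except K).
The remaining 2 characters are filled from the other 7 symbols without repetition: 7 × 6 = 42.
Total: 7 × 42 = 294.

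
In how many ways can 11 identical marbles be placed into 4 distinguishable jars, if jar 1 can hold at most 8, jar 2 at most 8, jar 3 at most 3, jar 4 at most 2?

94

By stars and bars, unrestricted non-negative solutions to x_1+…+x_4 = 11 number C(11+3,3) = 364.
Subtract solutions that violate a single cap (substitute x_i' = x_i − (cap_i+1)): x_1 ≥ 9 gives C(5,3) = 10; x_2 ≥ 9 gives C(5,3) = 10; x_3 ≥ 4 gives C(10,3) = 120; x_4 ≥ 3 gives C(11,3) = 165. Together 305.
Add back pairs where two caps are both exceeded: 0 + 0 + 0 + 0 + 0 + 35 = 35.
By inclusion–exclusion the count is 364 − 305 + 35 = 94.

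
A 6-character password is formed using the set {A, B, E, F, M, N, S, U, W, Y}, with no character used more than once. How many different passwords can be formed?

151200

Choose and order 6 of the 10 symbols: the first character has 10 options, the next 9, and so on down to 5.
That product is 10 × 9 × 8 × 7 × 6 × 5 = 151200.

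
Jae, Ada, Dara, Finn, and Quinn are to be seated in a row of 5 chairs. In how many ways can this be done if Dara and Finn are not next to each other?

72

Of the 5! = 120 arrangements, those with Dara and Finn adjacent number 2 × 4! = 48 (treat the pair as a block with 2 internal orders).
So 120 − 48 = 72 arrangements keep them apart.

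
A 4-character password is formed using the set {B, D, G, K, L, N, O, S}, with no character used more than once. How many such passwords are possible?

Choose and order 4 of the 8 symbols: the first character has 8 options, the next 7, then 6, 5.
That product is 8 × 7 × 6 × 5 = 1680.

1680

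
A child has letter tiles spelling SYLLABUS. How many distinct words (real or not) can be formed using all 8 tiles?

10080

Letter multiplicities in SYLLABUS: A×1, B×1, L×2, S×2, U×1, Y×1.
So there are 8! / (2!·2!) = 10080 distinguishable arrangements.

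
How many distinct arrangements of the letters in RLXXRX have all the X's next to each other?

Treat the 3 copies of X as a single block. The multiset to arrange is then {XXX, L, R, R}, 4 items in all.
That gives (4)!/(2!) = 12 arrangements.

12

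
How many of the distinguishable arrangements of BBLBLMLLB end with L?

280

With the last slot taken by L, it remains to arrange the other 8 letters (BBBLMLLB).
Those 8 letters have B appearing 4 times and L appearing 3 times, giving (8)!/(4!·3!) = 280.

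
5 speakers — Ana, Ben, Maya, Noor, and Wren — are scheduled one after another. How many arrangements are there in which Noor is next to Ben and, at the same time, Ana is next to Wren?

Treat {Noor,Ben} as one block (2 orders) and {Ana,Wren} as another (2 orders).
That leaves 3 units to arrange: 2 × 2 × 3! = 4 × 6 = 24.

24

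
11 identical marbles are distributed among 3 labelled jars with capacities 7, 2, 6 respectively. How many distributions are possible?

12

Ignoring the caps, the number of non-negative solutions to x_1+…+x_3 = 11 is C(13,2) = 78.
Subtract solutions that violate a single cap (substitute x_i' = x_i − (cap_i+1)): x_1 ≥ 8 gives C(5,2) = 10; x_2 ≥ 3 gives C(10,2) = 45; x_3 ≥ 7 gives C(6,2) = 15. Together 70.
Add back pairs where two caps are both exceeded: 1 + 0 + 3 = 4.
By inclusion–exclusion the count is 78 − 70 + 4 = 12.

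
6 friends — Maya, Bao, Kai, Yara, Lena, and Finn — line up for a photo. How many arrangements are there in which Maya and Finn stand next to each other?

240

Place the 4 others and the Maya-Finn pair as 5 objects in a line; the pair has 2 internal arrangements.
So the count is 2·(5)! = 240.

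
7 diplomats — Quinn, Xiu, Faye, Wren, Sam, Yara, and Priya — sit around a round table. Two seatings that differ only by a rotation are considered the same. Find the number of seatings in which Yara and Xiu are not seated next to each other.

All circular seatings of 7 people number (6)! = 720.
Seatings with Yara beside Xiu: treat them as a block with 2 internal orders, giving 2 × (5)! = 240.
Subtracting, 720 − 240 = 480.

480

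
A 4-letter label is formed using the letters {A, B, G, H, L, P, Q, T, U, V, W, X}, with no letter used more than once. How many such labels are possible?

11880

With no repetition, fill the 4 letters in order: 12 choices, then 11, down to 9.
12 × 11 × 10 × 9 = 11880.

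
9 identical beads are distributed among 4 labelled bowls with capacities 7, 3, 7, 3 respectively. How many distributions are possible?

By stars and bars, unrestricted non-negative solutions to x_1+…+x_4 = 9 number C(9+3,3) = 220.
Subtract solutions that violate a single cap (substitute x_i' = x_i − (cap_i+1)): x_1 ≥ 8 gives C(4,3) = 4; x_2 ≥ 4 gives C(8,3) = 56; x_3 ≥ 8 gives C(4,3) = 4; x_4 ≥ 4 gives C(8,3) = 56. Together 120.
Add back pairs where two caps are both exceeded: 0 + 0 + 0 + 0 + 4 + 0 = 4.
By inclusion–exclusion the count is 220 − 120 + 4 = 104.

104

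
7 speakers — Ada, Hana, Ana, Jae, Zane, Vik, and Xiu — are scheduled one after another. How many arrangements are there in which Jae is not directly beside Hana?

3600

Of the 7! = 5040 arrangements, those with Jae and Hana adjacent number 2 × 6! = 1440 (treat the pair as a block with 2 internal orders).
Complementary counting: 5040 − 1440 = 3600.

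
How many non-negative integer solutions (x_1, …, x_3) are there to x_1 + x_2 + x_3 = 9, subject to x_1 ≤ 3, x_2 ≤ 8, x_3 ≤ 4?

19

Ignoring the caps, the number of non-negative solutions to x_1+…+x_3 = 9 is C(11,2) = 55.
Subtract solutions that violate a single cap (substitute x_i' = x_i − (cap_i+1)): x_1 ≥ 4 gives C(7,2) = 21; x_2 ≥ 9 gives C(2,2) = 1; x_3 ≥ 5 gives C(6,2) = 15. Together 37.
Add back pairs where two caps are both exceeded: 0 + 1 + 0 = 1.
By inclusion–exclusion the count is 55 − 37 + 1 = 19.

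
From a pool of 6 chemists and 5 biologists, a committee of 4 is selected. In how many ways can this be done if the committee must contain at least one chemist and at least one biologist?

310

Total 4-person selections from all 11: C(11,4) = 330.
Selections missing a whole group: no chemists → C(5,4) = 5; no biologists → C(6,4) = 15.
Both groups omitted at once is impossible, so 330 − 20 = 310.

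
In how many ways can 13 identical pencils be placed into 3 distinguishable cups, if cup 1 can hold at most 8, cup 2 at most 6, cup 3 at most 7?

By stars and bars, unrestricted non-negative solutions to x_1+…+x_3 = 13 number C(13+2,2) = 105.
Subtract solutions that violate a single cap (substitute x_i' = x_i − (cap_i+1)): x_1 ≥ 9 gives C(6,2) = 15; x_2 ≥ 7 gives C(8,2) = 28; x_3 ≥ 8 gives C(7,2) = 21. Together 64.
No two caps can be exceeded simultaneously, so the pair terms are all 0.
By inclusion–exclusion the count is 105 − 64 + 0 = 41.

41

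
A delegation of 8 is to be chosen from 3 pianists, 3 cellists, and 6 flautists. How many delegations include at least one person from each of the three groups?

Unrestricted: C(12,8) = 495 ways to pick any 8 of the 12.
Selections missing a whole group: no pianists → C(9,8) = 9; no cellists → C(9,8) = 9; no flautists → C(6,8) = 0.
Add back selections omitting two groups (i.e. drawn from a single group): C(3,8) + C(3,8) + C(6,8) = 0.
By inclusion–exclusion: 495 − 18 + 0 = 477.

477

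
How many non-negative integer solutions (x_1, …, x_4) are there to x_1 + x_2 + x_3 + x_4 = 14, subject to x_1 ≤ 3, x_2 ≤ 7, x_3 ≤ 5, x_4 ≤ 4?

51

Without the upper bounds there are C(17,3) = 680 ways to split 14 among 4 variables.
Subtract solutions that violate a single cap (substitute x_i' = x_i − (cap_i+1)): x_1 ≥ 4 gives C(13,3) = 286; x_2 ≥ 8 gives C(9,3) = 84; x_3 ≥ 6 gives C(11,3) = 165; x_4 ≥ 5 gives C(12,3) = 220. Together 755.
Add back pairs where two caps are both exceeded: 10 + 35 + 56 + 1 + 4 + 20 = 126.
By inclusion–exclusion the count is 680 − 755 + 126 = 51.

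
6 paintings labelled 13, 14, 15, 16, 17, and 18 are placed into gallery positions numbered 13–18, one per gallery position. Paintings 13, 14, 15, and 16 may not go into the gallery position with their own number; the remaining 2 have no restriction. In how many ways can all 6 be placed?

362

Let Aᵢ (for 13 ≤ i ≤ 16) be the placements that put painting i in its forbidden gallery position. Any j of these fix j positions, leaving (6−j)! ways to fill the rest, and there are C(4,j) ways to pick which j.
By inclusion–exclusion, the number of valid placements is Σ_{j=0}^{4} (−1)^j C(4,j)·(6−j)!.
Computing: 720 − 480 + 144 − 24 + 2 = 362.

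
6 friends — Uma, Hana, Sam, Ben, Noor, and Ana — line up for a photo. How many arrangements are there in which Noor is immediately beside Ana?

Treat {Noor, Ana} as a single unit. There are 5 units to order, and the pair itself can be ordered 2 ways.
So the count is 2·(5)! = 240.

240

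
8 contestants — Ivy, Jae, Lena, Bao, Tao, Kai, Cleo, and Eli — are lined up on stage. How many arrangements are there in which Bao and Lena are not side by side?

30240

Of the 8! = 40320 arrangements, those with Bao and Lena adjacent number 2 × 7! = 10080 (treat the pair as a block with 2 internal orders).
Complementary counting: 40320 − 10080 = 30240.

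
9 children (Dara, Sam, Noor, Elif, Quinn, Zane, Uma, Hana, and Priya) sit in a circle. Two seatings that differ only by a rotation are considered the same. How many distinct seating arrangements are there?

Fix one person's seat to break rotational symmetry; the remaining 8 people can be arranged in (8)! = 40320 ways.

40320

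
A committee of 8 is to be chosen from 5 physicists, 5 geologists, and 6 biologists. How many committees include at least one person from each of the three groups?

12495

Unrestricted: C(16,8) = 12870 ways to pick any 8 of the 16.
Subtract selections that omit an entire group: no physicists → C(11,8) = 165; no geologists → C(11,8) = 165; no biologists → C(10,8) = 45.
Add back selections omitting two groups (i.e. drawn from a single group): C(5,8) + C(5,8) + C(6,8) = 0.
By inclusion–exclusion: 12870 − 375 + 0 = 12495.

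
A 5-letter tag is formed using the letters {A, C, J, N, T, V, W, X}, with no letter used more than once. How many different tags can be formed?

6720

Choose and order 5 of the 8 symbols: the first letter has 8 options, the next 7, and so on down to 4.
That product is 8 × 7 × 6 × 5 × 4 = 6720.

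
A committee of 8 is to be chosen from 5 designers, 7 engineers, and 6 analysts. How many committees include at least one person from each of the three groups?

41811

Unrestricted: C(18,8) = 43758 ways to pick any 8 of the 18.
Subtract selections that omit an entire group: no designers → C(13,8) = 1287; no engineers → C(11,8) = 165; no analysts → C(12,8) = 495.
Add back selections omitting two groups (i.e. drawn from a single group): C(5,8) + C(7,8) + C(6,8) = 0.
By inclusion–exclusion: 43758 − 1947 + 0 = 41811.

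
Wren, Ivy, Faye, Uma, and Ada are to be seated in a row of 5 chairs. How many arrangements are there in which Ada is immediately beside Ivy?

48

Place the 3 others and the Ada-Ivy pair as 4 objects in a line; the pair has 2 internal arrangements.
That gives 2 × 4! = 2 × 24 = 48.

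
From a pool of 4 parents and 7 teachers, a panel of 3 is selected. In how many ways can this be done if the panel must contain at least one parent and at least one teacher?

126

Unrestricted: C(11,3) = 165 ways to pick any 3 of the 11.
Subtract selections that omit an entire group: no parents → C(7,3) = 35; no teachers → C(4,3) = 4.
Both groups omitted at once is impossible, so 165 − 39 = 126.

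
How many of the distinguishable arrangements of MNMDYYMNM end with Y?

Fix Y in the last position and arrange the remaining 8 letters.
Those 8 letters have M appearing 4 times and N appearing twice, giving (8)!/(4!·2!) = 840.

840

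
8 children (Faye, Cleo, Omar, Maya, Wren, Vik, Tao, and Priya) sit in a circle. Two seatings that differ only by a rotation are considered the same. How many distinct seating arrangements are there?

5040

Seat Faye anywhere (absorbing the rotational symmetry), then permute the other 7: (7)! = 5040.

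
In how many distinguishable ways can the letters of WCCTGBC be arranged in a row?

WCCTGBC has 7 letters with C appearing 3 times.
So there are 7! / (3!) = 840 distinguishable arrangements.

840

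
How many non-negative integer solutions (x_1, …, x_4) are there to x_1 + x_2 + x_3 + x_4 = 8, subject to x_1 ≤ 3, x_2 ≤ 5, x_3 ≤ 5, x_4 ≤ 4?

Without the upper bounds there are C(11,3) = 165 ways to split 8 among 4 variables.
Subtract solutions that violate a single cap (substitute x_i' = x_i − (cap_i+1)): x_1 ≥ 4 gives C(7,3) = 35; x_2 ≥ 6 gives C(5,3) = 10; x_3 ≥ 6 gives C(5,3) = 10; x_4 ≥ 5 gives C(6,3) = 20. Together 75.
No two caps can be exceeded simultaneously, so the pair terms are all 0.
By inclusion–exclusion the count is 165 − 75 + 0 = 90.

90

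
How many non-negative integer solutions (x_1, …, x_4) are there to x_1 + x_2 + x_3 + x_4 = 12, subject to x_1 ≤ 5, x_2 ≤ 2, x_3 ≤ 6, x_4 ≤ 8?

Ignoring the caps, the number of non-negative solutions to x_1+…+x_4 = 12 is C(15,3) = 455.
Subtract solutions that violate a single cap (substitute x_i' = x_i − (cap_i+1)): x_1 ≥ 6 gives C(9,3) = 84; x_2 ≥ 3 gives C(12,3) = 220; x_3 ≥ 7 gives C(8,3) = 56; x_4 ≥ 9 gives C(6,3) = 20. Together 380.
Add back pairs where two caps are both exceeded: 20 + 0 + 0 + 10 + 1 + 0 = 31.
By inclusion–exclusion the count is 455 − 380 + 31 = 106.

106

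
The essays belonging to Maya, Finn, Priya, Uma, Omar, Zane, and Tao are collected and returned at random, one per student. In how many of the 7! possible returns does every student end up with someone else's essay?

1854

Let Aᵢ be the assignments in which student i gets their own essay. We want the size of the complement of A₁∪…∪A_7.
By inclusion–exclusion this is Σ_{j=0}^{7} (−1)^j C(7,j)·(7−j)!.
Computing: 5040 − 5040 + 2520 − 840 + 210 − 42 + 7 − 1 = 1854.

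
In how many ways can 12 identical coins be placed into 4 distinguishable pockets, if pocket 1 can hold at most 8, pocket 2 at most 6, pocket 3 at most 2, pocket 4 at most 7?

139

Ignoring the caps, the number of non-negative solutions to x_1+…+x_4 = 12 is C(15,3) = 455.
Subtract solutions that violate a single cap (substitute x_i' = x_i − (cap_i+1)): x_1 ≥ 9 gives C(6,3) = 20; x_2 ≥ 7 gives C(8,3) = 56; x_3 ≥ 3 gives C(12,3) = 220; x_4 ≥ 8 gives C(7,3) = 35. Together 331.
Add back pairs where two caps are both exceeded: 0 + 1 + 0 + 10 + 0 + 4 = 15.
By inclusion–exclusion the count is 455 − 331 + 15 = 139.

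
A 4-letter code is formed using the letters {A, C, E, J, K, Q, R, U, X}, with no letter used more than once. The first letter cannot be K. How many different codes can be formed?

The first letter has 9−1 = 8 choices (anything except K).
The remaining 3 letters are filled from the other 8 symbols without repetition: 8 × 7 × 6 = 336.
Total: 8 × 336 = 2688.

2688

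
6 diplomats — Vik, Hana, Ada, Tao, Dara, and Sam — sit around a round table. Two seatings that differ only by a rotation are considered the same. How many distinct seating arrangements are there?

120

Around a circle, 6 distinct people have 6!/6 = (5)! = 120 rotationally distinct seatings.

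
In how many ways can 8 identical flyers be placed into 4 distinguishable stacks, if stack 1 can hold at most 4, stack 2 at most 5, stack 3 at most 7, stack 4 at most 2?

79

Ignoring the caps, the number of non-negative solutions to x_1+…+x_4 = 8 is C(11,3) = 165.
Subtract solutions that violate a single cap (substitute x_i' = x_i − (cap_i+1)): x_1 ≥ 5 gives C(6,3) = 20; x_2 ≥ 6 gives C(5,3) = 10; x_3 ≥ 8 gives C(3,3) = 1; x_4 ≥ 3 gives C(8,3) = 56. Together 87.
Add back pairs where two caps are both exceeded: 0 + 0 + 1 + 0 + 0 + 0 = 1.
By inclusion–exclusion the count is 165 − 87 + 1 = 79.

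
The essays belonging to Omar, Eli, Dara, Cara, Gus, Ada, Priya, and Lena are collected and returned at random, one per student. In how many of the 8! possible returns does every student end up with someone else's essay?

14833

Count assignments avoiding every fixed point. For any j of the 8 students fixed to their own essay, the other 8−j can be arranged in (8−j)! ways.
By inclusion–exclusion this is Σ_{j=0}^{8} (−1)^j C(8,j)·(8−j)!.
Computing: 40320 − 40320 + 20160 − 6720 + 1680 − 336 + 56 − 8 + 1 = 14833.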